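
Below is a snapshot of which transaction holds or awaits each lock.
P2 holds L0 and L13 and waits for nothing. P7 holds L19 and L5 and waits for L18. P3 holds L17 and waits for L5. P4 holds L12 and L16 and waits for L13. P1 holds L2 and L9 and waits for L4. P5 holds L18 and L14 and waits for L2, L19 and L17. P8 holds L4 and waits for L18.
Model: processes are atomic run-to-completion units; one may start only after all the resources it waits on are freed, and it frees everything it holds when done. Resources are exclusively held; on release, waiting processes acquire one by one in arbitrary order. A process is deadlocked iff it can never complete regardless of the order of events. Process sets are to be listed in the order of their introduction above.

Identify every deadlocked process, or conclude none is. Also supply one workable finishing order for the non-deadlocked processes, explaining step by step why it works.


Deadlocked: P7, P3, P1, P5 and P8.
Key observation: the waits loop around P7 -> P5 -> P7 with no way out; P3, P1 and P8 are caught in further circular waits.
The rest can finish in the order P2, P4.
Verifying each step:
  P2: no waits; runs immediately, freeing L0 and L13
  run P4 (all its waits — L13 — are resolved); releases L12 and L16


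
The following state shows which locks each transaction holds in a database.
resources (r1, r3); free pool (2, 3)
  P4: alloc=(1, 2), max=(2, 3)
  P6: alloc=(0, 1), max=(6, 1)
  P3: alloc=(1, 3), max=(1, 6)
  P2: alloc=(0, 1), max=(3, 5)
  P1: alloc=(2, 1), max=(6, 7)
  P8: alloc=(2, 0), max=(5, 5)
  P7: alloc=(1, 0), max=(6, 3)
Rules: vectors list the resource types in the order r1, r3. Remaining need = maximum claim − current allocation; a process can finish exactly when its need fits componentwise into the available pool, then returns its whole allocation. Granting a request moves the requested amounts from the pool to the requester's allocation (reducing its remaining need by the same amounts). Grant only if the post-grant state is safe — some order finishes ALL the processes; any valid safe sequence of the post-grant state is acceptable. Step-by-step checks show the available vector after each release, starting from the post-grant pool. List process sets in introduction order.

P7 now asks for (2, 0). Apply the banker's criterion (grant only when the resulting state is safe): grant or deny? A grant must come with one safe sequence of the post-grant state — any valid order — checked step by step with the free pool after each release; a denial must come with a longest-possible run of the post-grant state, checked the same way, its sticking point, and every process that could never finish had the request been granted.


DENY — the pretend-granted state is unsafe.
Key observation: the wall is r1: completing P3, P4 brings the pool only to (2, 8), and all the rest need more.
On the post-grant state, P3, P4 is a maximal run — nothing extends it. Check, step by step:
  pool = (0, 3)
  P3: need (0, 3) fits (0, 3); releases (1, 3), pool now (1, 6)
  P4: need (1, 1) fits (1, 6); releases (1, 2), pool now (2, 8)
  blocked: P6 wants (6, 0), pool (2, 8) — not enough r1
  blocked: P2 wants (3, 4), pool (2, 8) — not enough r1
  blocked: P1 wants (4, 6), pool (2, 8) — not enough r1
  blocked: P8 wants (3, 5), pool (2, 8) — not enough r1
  blocked: P7 wants (3, 3), pool (2, 8) — not enough r1
Post-grant, the permanently blocked set is P6, P2, P1, P8 and P7.


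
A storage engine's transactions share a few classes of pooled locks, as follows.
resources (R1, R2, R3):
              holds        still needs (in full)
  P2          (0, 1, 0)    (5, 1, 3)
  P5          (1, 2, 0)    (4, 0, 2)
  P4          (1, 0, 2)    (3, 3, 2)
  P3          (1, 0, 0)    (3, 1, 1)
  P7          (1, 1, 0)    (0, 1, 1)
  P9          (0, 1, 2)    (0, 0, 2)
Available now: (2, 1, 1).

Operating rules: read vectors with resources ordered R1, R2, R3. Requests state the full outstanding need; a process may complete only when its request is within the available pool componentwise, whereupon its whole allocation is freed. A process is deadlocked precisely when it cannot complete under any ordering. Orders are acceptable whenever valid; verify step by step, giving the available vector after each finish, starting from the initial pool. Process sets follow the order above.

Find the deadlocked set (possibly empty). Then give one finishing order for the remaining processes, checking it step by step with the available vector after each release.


Deadlocked set: P2, P5, P4 and P9.
Key observation: the wall is R3: completing P7, P3 brings the pool only to (4, 2, 1), and all the rest need more.
A valid finishing order for the others: P7, P3. Verifying each step:
  pool = (2, 1, 1)
  P7: need (0, 1, 1) fits (2, 1, 1); releases (1, 1, 0), pool now (3, 2, 1)
  P3: need (3, 1, 1) fits (3, 2, 1); releases (1, 0, 0), pool now (4, 2, 1)
None of the blocked processes ever fits:
  P2 cannot run: need (5, 1, 3) vs free (4, 2, 1) (insufficient R1 and R3)
  P5 cannot run: need (4, 0, 2) vs free (4, 2, 1) (insufficient R3)
  P4 cannot run: need (3, 3, 2) vs free (4, 2, 1) (insufficient R2 and R3)
  P9 cannot run: need (0, 0, 2) vs free (4, 2, 1) (insufficient R3)


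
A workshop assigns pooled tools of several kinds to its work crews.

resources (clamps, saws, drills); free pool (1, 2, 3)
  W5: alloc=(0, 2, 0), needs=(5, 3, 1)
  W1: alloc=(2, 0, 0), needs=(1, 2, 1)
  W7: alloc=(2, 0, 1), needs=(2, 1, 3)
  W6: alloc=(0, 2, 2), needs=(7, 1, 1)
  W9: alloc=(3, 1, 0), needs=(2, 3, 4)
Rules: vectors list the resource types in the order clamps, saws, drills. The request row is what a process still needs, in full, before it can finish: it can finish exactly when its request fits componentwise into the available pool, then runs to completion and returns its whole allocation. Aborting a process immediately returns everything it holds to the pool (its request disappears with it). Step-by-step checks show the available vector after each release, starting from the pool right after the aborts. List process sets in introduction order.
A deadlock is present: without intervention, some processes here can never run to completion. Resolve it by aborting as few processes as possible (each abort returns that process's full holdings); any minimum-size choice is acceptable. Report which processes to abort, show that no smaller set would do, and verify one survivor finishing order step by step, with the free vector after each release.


Minimum abort set: W9.
Key observation: the returned (3, 1, 0) from W9 is what brings W5 — unrunnable before, under any order — into play at step 3.
No smaller set exists: with zero aborts the deadlock remains.
The survivors complete as W7, W1, W5, W6. Walking it through (starting from the post-abort pool):
  pool = (4, 3, 3)
  W7 needs (2, 1, 3) <= (4, 3, 3) -> finishes; pool += (2, 0, 1) = (6, 3, 4)
  W1 needs (1, 2, 1) <= (6, 3, 4) -> finishes; pool += (2, 0, 0) = (8, 3, 4)
  W5 needs (5, 3, 1) <= (8, 3, 4) -> finishes; pool += (0, 2, 0) = (8, 5, 4)
  W6 needs (7, 1, 1) <= (8, 5, 4) -> finishes; pool += (0, 2, 2) = (8, 7, 6)


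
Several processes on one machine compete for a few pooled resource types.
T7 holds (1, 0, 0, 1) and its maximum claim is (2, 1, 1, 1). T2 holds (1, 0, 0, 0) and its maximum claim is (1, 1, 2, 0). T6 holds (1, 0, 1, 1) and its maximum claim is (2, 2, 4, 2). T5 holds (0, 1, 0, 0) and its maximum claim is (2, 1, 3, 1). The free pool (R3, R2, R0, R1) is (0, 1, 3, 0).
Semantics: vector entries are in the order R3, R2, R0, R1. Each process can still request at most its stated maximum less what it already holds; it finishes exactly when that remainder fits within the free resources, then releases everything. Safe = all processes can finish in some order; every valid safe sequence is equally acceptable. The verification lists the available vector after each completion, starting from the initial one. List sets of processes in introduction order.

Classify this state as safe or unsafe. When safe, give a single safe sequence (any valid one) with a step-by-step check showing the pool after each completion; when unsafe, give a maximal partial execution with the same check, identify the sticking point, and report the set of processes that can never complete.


SAFE, for example via the order T2, T7, T5, T6.
Key observation: T2 is the earliest step where a requested resource binds exactly: need (0, 1, 2, 0), pool (0, 1, 3, 0) at its turn.
Check, step by step:
  pool = (0, 1, 3, 0)
  T2 needs (0, 1, 2, 0) <= (0, 1, 3, 0) -> finishes; pool += (1, 0, 0, 0) = (1, 1, 3, 0)
  T7 needs (1, 1, 1, 0) <= (1, 1, 3, 0) -> finishes; pool += (1, 0, 0, 1) = (2, 1, 3, 1)
  T5 needs (2, 0, 3, 1) <= (2, 1, 3, 1) -> finishes; pool += (0, 1, 0, 0) = (2, 2, 3, 1)
  T6 needs (1, 2, 3, 1) <= (2, 2, 3, 1) -> finishes; pool += (1, 0, 1, 1) = (3, 2, 4, 2)


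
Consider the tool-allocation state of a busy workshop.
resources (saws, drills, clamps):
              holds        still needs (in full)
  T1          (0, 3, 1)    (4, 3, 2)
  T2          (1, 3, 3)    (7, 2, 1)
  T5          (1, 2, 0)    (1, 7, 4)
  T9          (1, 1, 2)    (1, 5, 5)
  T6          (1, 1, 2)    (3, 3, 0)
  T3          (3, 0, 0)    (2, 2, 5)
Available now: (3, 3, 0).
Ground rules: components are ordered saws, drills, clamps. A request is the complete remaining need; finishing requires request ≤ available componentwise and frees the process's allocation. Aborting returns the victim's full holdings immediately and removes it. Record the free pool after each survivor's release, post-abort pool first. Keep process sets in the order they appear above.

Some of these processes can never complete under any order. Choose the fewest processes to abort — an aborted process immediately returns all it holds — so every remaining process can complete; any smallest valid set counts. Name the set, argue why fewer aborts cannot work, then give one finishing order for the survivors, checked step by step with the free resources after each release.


The answer: abort T3.
Key observation: aborting T3 returns (3, 0, 0), and T2 — hopeless before — runs at step 2 with the returned capacity in the pool.
Minimality: the empty abort set fails — the state is deadlocked as it stands.
One survivor order: T6, T2, T5, T9, T1. Walking it through (post-abort pool first):
  pool = (6, 3, 0)
  T6 needs (3, 3, 0) <= (6, 3, 0) -> finishes; pool += (1, 1, 2) = (7, 4, 2)
  T2 needs (7, 2, 1) <= (7, 4, 2) -> finishes; pool += (1, 3, 3) = (8, 7, 5)
  T5 needs (1, 7, 4) <= (8, 7, 5) -> finishes; pool += (1, 2, 0) = (9, 9, 5)
  T9 needs (1, 5, 5) <= (9, 9, 5) -> finishes; pool += (1, 1, 2) = (10, 10, 7)
  T1 needs (4, 3, 2) <= (10, 10, 7) -> finishes; pool += (0, 3, 1) = (10, 13, 8)


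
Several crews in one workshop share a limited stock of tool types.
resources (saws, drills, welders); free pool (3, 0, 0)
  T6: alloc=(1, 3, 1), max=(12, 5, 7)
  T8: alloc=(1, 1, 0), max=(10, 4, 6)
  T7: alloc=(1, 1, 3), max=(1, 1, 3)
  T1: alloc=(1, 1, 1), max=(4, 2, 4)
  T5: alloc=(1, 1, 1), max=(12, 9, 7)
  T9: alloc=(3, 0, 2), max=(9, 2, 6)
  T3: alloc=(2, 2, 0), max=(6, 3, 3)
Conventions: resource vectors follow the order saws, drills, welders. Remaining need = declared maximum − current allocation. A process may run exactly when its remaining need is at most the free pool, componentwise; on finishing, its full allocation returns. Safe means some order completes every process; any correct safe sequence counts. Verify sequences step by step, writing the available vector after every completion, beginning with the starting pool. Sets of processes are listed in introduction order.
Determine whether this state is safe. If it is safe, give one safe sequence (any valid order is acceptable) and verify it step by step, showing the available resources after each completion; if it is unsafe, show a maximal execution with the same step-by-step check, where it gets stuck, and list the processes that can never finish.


The state is SAFE; one workable sequence: T7, T1, T3, T9, T8, T6, T5.
Key observation: the order's first zero-slack moment is T1 ((3, 1, 3) needed, (4, 1, 3) free — a requested resource with nothing to spare).
Check, step by step:
  pool = (3, 0, 0)
  T7 needs (0, 0, 0) <= (3, 0, 0) -> finishes; pool += (1, 1, 3) = (4, 1, 3)
  T1 needs (3, 1, 3) <= (4, 1, 3) -> finishes; pool += (1, 1, 1) = (5, 2, 4)
  T3 needs (4, 1, 3) <= (5, 2, 4) -> finishes; pool += (2, 2, 0) = (7, 4, 4)
  T9 needs (6, 2, 4) <= (7, 4, 4) -> finishes; pool += (3, 0, 2) = (10, 4, 6)
  T8 needs (9, 3, 6) <= (10, 4, 6) -> finishes; pool += (1, 1, 0) = (11, 5, 6)
  T6 needs (11, 2, 6) <= (11, 5, 6) -> finishes; pool += (1, 3, 1) = (12, 8, 7)
  T5 needs (11, 8, 6) <= (12, 8, 7) -> finishes; pool += (1, 1, 1) = (13, 9, 8)


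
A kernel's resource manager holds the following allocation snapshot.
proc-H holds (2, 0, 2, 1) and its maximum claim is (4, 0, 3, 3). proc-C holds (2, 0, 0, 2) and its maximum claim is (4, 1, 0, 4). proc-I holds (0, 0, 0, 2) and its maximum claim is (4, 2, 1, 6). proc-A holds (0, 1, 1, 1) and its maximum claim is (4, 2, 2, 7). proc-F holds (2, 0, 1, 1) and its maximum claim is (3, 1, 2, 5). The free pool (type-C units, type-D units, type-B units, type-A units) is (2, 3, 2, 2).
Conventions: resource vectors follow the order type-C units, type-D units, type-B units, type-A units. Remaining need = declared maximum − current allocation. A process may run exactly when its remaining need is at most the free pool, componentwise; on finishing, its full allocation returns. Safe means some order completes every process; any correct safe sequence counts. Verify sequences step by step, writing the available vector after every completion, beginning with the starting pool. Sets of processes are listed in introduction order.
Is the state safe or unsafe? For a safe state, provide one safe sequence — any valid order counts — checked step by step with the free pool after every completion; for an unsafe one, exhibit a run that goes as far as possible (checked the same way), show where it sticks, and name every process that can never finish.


SAFE. One safe sequence: proc-C, proc-H, proc-I, proc-F, proc-A.
Key observation: the first exact fit in this order is proc-C — it needs (2, 1, 0, 2) with (2, 3, 2, 2) free, meeting a requested resource to the last unit.
Verifying each step:
  pool = (2, 3, 2, 2)
  proc-C needs (2, 1, 0, 2) <= (2, 3, 2, 2) -> finishes; pool += (2, 0, 0, 2) = (4, 3, 2, 4)
  proc-H needs (2, 0, 1, 2) <= (4, 3, 2, 4) -> finishes; pool += (2, 0, 2, 1) = (6, 3, 4, 5)
  proc-I needs (4, 2, 1, 4) <= (6, 3, 4, 5) -> finishes; pool += (0, 0, 0, 2) = (6, 3, 4, 7)
  proc-F needs (1, 1, 1, 4) <= (6, 3, 4, 7) -> finishes; pool += (2, 0, 1, 1) = (8, 3, 5, 8)
  proc-A needs (4, 1, 1, 6) <= (8, 3, 5, 8) -> finishes; pool += (0, 1, 1, 1) = (8, 4, 6, 9)


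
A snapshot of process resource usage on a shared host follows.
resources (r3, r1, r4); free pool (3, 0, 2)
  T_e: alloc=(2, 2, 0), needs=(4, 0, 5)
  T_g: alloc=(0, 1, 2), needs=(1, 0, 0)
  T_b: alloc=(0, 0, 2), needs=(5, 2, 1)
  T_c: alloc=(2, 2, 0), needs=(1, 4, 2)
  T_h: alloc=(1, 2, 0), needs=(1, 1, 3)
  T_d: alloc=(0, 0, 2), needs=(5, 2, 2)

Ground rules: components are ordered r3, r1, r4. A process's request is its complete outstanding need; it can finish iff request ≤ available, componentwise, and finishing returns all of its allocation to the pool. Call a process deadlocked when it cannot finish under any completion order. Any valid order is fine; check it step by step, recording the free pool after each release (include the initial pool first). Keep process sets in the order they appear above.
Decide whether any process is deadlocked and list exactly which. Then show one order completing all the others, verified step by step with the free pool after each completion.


Deadlocked: T_e, T_b, T_c and T_d.
Key observation: after T_g, T_h the pool peaks at (4, 3, 4), and each blocked process is short somewhere: T_e on r4; T_b on r3; T_c on r1; T_d on r3.
The rest can finish in the order T_g, T_h. Step-by-step check:
  pool = (3, 0, 2)
  run T_g (needs (1, 0, 0), free (3, 0, 2)); after release of (0, 1, 2) the pool is (3, 1, 4)
  run T_h (needs (1, 1, 3), free (3, 1, 4)); after release of (1, 2, 0) the pool is (4, 3, 4)
The stuck group stays short no matter what:
  blocked: T_e wants (4, 0, 5), pool (4, 3, 4) — not enough r4
  blocked: T_b wants (5, 2, 1), pool (4, 3, 4) — not enough r3
  blocked: T_c wants (1, 4, 2), pool (4, 3, 4) — not enough r1
  blocked: T_d wants (5, 2, 2), pool (4, 3, 4) — not enough r3


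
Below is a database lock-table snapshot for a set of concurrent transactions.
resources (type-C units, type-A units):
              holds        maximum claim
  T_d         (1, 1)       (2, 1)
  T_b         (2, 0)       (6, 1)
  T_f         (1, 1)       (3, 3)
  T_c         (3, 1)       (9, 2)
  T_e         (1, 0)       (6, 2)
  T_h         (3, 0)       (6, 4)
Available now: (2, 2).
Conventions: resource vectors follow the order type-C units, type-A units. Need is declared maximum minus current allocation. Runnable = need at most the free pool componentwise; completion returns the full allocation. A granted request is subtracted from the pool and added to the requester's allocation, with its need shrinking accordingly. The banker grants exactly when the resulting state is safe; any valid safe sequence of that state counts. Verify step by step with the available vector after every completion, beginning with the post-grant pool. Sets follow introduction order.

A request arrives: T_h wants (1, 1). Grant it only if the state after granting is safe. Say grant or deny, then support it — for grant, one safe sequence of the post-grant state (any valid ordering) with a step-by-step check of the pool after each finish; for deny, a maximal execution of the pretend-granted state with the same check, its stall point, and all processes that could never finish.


GRANT — the state after the grant stays safe, e.g. via T_d, T_f, T_h, T_e, T_c, T_b.
Key observation: granting shrinks the pool to (1, 1), yet T_d still fits and the chain goes through.
Check on the post-grant state, step by step:
  pool = (1, 1)
  run T_d (needs (1, 0), free (1, 1)); after release of (1, 1) the pool is (2, 2)
  run T_f (needs (2, 2), free (2, 2)); after release of (1, 1) the pool is (3, 3)
  run T_h (needs (2, 3), free (3, 3)); after release of (4, 1) the pool is (7, 4)
  run T_e (needs (5, 2), free (7, 4)); after release of (1, 0) the pool is (8, 4)
  run T_c (needs (6, 1), free (8, 4)); after release of (3, 1) the pool is (11, 5)
  run T_b (needs (4, 1), free (11, 5)); after release of (2, 0) the pool is (13, 5)


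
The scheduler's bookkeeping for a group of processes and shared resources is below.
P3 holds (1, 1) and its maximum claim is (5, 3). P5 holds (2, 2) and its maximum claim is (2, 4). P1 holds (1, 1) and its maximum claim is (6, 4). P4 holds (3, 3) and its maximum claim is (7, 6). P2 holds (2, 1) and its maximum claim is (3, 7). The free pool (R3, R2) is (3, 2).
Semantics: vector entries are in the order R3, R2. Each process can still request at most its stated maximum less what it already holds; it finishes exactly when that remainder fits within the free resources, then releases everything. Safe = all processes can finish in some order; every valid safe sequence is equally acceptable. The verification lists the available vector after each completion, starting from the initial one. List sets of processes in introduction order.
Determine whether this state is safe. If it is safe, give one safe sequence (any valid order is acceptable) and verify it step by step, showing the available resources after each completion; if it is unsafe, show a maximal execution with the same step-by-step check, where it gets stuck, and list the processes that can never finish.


SAFE, for example via the order P5, P4, P3, P1, P2.
Key observation: the first exact fit in this order is P5 — it needs (0, 2) with (3, 2) free, meeting a requested resource to the last unit.
Walking it through:
  pool = (3, 2)
  run P5 (needs (0, 2), free (3, 2)); after release of (2, 2) the pool is (5, 4)
  run P4 (needs (4, 3), free (5, 4)); after release of (3, 3) the pool is (8, 7)
  run P3 (needs (4, 2), free (8, 7)); after release of (1, 1) the pool is (9, 8)
  run P1 (needs (5, 3), free (9, 8)); after release of (1, 1) the pool is (10, 9)
  run P2 (needs (1, 6), free (10, 9)); after release of (2, 1) the pool is (12, 10)


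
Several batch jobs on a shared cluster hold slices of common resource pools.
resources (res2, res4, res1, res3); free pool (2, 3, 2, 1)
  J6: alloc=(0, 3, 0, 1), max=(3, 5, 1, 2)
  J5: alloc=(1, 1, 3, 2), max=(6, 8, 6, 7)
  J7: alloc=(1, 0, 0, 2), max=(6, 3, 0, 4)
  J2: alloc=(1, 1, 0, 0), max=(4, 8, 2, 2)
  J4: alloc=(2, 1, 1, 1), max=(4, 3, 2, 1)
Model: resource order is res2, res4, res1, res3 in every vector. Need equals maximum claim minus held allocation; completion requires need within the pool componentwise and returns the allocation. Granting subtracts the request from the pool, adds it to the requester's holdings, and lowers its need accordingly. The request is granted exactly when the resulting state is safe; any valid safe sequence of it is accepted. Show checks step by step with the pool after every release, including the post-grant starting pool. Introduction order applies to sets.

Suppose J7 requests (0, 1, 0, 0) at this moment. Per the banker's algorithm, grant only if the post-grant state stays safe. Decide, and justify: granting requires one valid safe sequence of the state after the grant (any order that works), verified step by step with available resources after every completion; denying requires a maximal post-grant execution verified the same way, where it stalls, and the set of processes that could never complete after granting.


DENY: after the grant no complete ordering would exist.
Key observation: after J4, J6 the pool peaks at (4, 6, 3, 3), and each blocked process is short somewhere: J5 on res2, res4, res3; J7 on res2; J2 on res4.
After a pretend grant, a maximal execution: J4, J6 — then nothing else fits. Walking it through:
  pool = (2, 2, 2, 1)
  J4 needs (2, 2, 1, 0) <= (2, 2, 2, 1) -> finishes; pool += (2, 1, 1, 1) = (4, 3, 3, 2)
  J6 needs (3, 2, 1, 1) <= (4, 3, 3, 2) -> finishes; pool += (0, 3, 0, 1) = (4, 6, 3, 3)
  J5 still needs (5, 7, 3, 5) but only (4, 6, 3, 3) is free — short on res2, res4 and res3
  J7 still needs (5, 2, 0, 2) but only (4, 6, 3, 3) is free — short on res2
  J2 still needs (3, 7, 2, 2) but only (4, 6, 3, 3) is free — short on res4
Had the request been granted, J5, J7 and J2 could never finish.


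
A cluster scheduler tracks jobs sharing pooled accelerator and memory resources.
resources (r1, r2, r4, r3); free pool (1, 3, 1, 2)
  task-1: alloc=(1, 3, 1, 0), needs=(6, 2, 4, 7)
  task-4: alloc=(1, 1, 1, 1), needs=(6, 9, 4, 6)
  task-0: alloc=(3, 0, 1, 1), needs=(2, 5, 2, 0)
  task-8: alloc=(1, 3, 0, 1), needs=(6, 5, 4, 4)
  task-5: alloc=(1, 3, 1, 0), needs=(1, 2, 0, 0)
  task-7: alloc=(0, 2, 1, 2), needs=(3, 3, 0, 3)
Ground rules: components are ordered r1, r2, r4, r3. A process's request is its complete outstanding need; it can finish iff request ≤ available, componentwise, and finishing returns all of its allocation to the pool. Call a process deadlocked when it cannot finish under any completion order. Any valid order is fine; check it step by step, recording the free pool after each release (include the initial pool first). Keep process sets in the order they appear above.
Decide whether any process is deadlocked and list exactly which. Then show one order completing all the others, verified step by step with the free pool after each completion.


Deadlocked set: task-1, task-4 and task-8.
Key observation: even finishing task-5, task-0, task-7 leaves just (5, 8, 4, 5) free — too little r1 for any of the remaining processes.
The rest can finish in the order task-5, task-0, task-7. Verifying each step:
  pool = (1, 3, 1, 2)
  run task-5 (needs (1, 2, 0, 0), free (1, 3, 1, 2)); after release of (1, 3, 1, 0) the pool is (2, 6, 2, 2)
  run task-0 (needs (2, 5, 2, 0), free (2, 6, 2, 2)); after release of (3, 0, 1, 1) the pool is (5, 6, 3, 3)
  run task-7 (needs (3, 3, 0, 3), free (5, 6, 3, 3)); after release of (0, 2, 1, 2) the pool is (5, 8, 4, 5)
The blocked processes can never fit:
  task-1 still needs (6, 2, 4, 7) but only (5, 8, 4, 5) is free — short on r1 and r3
  task-4 still needs (6, 9, 4, 6) but only (5, 8, 4, 5) is free — short on r1, r2 and r3
  task-8 still needs (6, 5, 4, 4) but only (5, 8, 4, 5) is free — short on r1


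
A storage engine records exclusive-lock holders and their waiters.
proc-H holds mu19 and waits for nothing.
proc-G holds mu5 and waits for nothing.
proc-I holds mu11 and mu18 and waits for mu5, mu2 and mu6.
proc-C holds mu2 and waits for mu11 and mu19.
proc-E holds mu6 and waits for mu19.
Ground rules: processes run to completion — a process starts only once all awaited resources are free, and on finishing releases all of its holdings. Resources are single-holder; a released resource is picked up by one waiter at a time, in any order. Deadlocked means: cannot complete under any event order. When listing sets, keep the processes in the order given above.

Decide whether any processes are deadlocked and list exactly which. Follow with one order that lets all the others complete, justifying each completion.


The deadlocked set is proc-I and proc-C.
Key observation: the waits loop around proc-I -> proc-C -> proc-I with no way out; no other process is dragged down with it.
The rest can finish in the order proc-H, proc-E, proc-G.
Walking it through:
  run proc-H (it waits on nothing); releases mu19
  run proc-E (all its waits — mu19 — are resolved); releases mu6
  run proc-G (it waits on nothing); releases mu5


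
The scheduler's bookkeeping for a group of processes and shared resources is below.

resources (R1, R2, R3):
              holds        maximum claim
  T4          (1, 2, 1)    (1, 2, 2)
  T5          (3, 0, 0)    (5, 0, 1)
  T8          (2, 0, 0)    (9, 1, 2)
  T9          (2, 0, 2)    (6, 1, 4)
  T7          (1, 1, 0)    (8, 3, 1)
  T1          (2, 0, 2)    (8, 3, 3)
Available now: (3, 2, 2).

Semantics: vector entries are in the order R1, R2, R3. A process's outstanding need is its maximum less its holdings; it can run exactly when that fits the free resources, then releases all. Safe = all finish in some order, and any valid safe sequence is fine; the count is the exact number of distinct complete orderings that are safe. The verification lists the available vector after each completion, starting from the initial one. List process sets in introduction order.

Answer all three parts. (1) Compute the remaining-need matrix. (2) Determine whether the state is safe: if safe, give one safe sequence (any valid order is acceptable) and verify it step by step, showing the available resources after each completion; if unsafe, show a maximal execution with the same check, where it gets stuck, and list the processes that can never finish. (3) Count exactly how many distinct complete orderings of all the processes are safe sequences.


(1) Remaining need (order R1, R2, R3):
  T4: (0, 0, 1)
  T5: (2, 0, 1)
  T8: (7, 1, 2)
  T9: (4, 1, 2)
  T7: (7, 2, 1)
  T1: (6, 3, 1)
(2) SAFE, for example via the order T4, T9, T5, T1, T8, T7.
Key observation: reading the order forward, T9 is the first process whose need (4, 1, 2) meets the free pool (4, 4, 3) exactly on a resource it requests.
Step-by-step check:
  pool = (3, 2, 2)
  T4: need (0, 0, 1) fits (3, 2, 2); releases (1, 2, 1), pool now (4, 4, 3)
  T9: need (4, 1, 2) fits (4, 4, 3); releases (2, 0, 2), pool now (6, 4, 5)
  T5: need (2, 0, 1) fits (6, 4, 5); releases (3, 0, 0), pool now (9, 4, 5)
  T1: need (6, 3, 1) fits (9, 4, 5); releases (2, 0, 2), pool now (11, 4, 7)
  T8: need (7, 1, 2) fits (11, 4, 7); releases (2, 0, 0), pool now (13, 4, 7)
  T7: need (7, 2, 1) fits (13, 4, 7); releases (1, 1, 0), pool now (14, 5, 7)
(3) Precisely 76 of the possible complete orderings are safe sequences.


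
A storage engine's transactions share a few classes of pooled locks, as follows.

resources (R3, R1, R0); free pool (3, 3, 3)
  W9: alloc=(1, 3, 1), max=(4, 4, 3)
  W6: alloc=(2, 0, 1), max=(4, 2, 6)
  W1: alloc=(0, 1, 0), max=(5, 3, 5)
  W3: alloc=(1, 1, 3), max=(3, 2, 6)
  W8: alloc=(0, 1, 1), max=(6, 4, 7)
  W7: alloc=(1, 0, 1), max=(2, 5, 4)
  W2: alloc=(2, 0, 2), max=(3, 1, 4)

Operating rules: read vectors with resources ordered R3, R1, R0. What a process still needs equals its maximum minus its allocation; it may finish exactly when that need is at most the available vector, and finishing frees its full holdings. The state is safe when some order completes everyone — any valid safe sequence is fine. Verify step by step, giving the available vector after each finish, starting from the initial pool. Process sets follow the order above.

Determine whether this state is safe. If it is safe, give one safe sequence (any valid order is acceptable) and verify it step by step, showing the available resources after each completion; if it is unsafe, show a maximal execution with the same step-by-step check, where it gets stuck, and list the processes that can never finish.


The state is SAFE; one workable sequence: W9, W7, W6, W8, W2, W1, W3.
Key observation: the order's first zero-slack moment is W9 ((3, 1, 2) needed, (3, 3, 3) free — a requested resource with nothing to spare).
Step-by-step check:
  pool = (3, 3, 3)
  W9 needs (3, 1, 2) <= (3, 3, 3) -> finishes; pool += (1, 3, 1) = (4, 6, 4)
  W7 needs (1, 5, 3) <= (4, 6, 4) -> finishes; pool += (1, 0, 1) = (5, 6, 5)
  W6 needs (2, 2, 5) <= (5, 6, 5) -> finishes; pool += (2, 0, 1) = (7, 6, 6)
  W8 needs (6, 3, 6) <= (7, 6, 6) -> finishes; pool += (0, 1, 1) = (7, 7, 7)
  W2 needs (1, 1, 2) <= (7, 7, 7) -> finishes; pool += (2, 0, 2) = (9, 7, 9)
  W1 needs (5, 2, 5) <= (9, 7, 9) -> finishes; pool += (0, 1, 0) = (9, 8, 9)
  W3 needs (2, 1, 3) <= (9, 8, 9) -> finishes; pool += (1, 1, 3) = (10, 9, 12)


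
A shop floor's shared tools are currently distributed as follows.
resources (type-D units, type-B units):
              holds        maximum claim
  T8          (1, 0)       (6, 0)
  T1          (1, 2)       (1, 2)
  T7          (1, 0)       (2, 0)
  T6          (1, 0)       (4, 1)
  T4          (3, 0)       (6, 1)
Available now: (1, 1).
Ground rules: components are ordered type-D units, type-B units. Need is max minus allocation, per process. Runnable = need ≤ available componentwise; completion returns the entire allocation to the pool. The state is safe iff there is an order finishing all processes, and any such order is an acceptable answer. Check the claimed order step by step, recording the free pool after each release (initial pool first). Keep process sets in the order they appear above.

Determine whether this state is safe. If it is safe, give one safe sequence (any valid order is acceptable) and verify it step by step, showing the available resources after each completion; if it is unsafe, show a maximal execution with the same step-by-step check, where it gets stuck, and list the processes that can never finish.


SAFE — a valid safe sequence is T1, T7, T4, T8, T6.
Key observation: T4 is the earliest step where a requested resource binds exactly: need (3, 1), pool (3, 3) at its turn.
Check, step by step:
  pool = (1, 1)
  T1: need (0, 0) fits (1, 1); releases (1, 2), pool now (2, 3)
  T7: need (1, 0) fits (2, 3); releases (1, 0), pool now (3, 3)
  T4: need (3, 1) fits (3, 3); releases (3, 0), pool now (6, 3)
  T8: need (5, 0) fits (6, 3); releases (1, 0), pool now (7, 3)
  T6: need (3, 1) fits (7, 3); releases (1, 0), pool now (8, 3)


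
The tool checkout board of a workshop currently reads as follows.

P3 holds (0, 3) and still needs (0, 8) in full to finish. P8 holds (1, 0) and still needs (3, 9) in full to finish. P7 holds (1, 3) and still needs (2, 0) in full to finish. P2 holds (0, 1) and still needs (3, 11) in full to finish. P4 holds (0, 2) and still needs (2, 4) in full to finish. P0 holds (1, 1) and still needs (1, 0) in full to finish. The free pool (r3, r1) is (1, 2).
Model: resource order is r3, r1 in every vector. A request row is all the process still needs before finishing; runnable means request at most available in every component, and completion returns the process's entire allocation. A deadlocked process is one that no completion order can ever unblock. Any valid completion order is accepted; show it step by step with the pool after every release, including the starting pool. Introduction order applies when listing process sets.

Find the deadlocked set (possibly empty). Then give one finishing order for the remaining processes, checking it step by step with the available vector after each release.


No process is deadlocked.
Key observation: starting with P0, each completion frees enough for the next — no one is permanently blocked.
The rest can finish in the order P0, P7, P4, P3, P2, P8. Verifying each step:
  pool = (1, 2)
  P0: need (1, 0) fits (1, 2); releases (1, 1), pool now (2, 3)
  P7: need (2, 0) fits (2, 3); releases (1, 3), pool now (3, 6)
  P4: need (2, 4) fits (3, 6); releases (0, 2), pool now (3, 8)
  P3: need (0, 8) fits (3, 8); releases (0, 3), pool now (3, 11)
  P2: need (3, 11) fits (3, 11); releases (0, 1), pool now (3, 12)
  P8: need (3, 9) fits (3, 12); releases (1, 0), pool now (4, 12)


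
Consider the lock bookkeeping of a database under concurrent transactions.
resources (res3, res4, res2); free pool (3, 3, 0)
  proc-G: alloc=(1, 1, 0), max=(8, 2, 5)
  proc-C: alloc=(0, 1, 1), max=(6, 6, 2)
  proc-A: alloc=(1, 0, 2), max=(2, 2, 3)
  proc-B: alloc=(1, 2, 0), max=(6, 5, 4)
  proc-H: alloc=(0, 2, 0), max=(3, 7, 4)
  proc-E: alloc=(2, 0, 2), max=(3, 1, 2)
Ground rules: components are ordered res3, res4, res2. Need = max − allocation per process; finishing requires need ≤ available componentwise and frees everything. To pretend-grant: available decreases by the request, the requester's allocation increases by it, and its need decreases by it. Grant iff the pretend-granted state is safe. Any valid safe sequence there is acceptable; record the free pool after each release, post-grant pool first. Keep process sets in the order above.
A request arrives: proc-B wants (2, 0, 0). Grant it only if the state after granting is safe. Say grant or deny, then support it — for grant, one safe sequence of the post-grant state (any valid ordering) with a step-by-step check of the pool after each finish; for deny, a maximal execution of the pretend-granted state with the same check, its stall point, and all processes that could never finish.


GRANT — the state after the grant stays safe, e.g. via proc-E, proc-A, proc-B, proc-C, proc-G, proc-H.
Key observation: post-grant, (1, 3, 0) remains, and an order beginning with proc-E completes everyone.
Verifying the post-grant state step by step:
  pool = (1, 3, 0)
  run proc-E (needs (1, 1, 0), free (1, 3, 0)); after release of (2, 0, 2) the pool is (3, 3, 2)
  run proc-A (needs (1, 2, 1), free (3, 3, 2)); after release of (1, 0, 2) the pool is (4, 3, 4)
  run proc-B (needs (3, 3, 4), free (4, 3, 4)); after release of (3, 2, 0) the pool is (7, 5, 4)
  run proc-C (needs (6, 5, 1), free (7, 5, 4)); after release of (0, 1, 1) the pool is (7, 6, 5)
  run proc-G (needs (7, 1, 5), free (7, 6, 5)); after release of (1, 1, 0) the pool is (8, 7, 5)
  run proc-H (needs (3, 5, 4), free (8, 7, 5)); after release of (0, 2, 0) the pool is (8, 9, 5)


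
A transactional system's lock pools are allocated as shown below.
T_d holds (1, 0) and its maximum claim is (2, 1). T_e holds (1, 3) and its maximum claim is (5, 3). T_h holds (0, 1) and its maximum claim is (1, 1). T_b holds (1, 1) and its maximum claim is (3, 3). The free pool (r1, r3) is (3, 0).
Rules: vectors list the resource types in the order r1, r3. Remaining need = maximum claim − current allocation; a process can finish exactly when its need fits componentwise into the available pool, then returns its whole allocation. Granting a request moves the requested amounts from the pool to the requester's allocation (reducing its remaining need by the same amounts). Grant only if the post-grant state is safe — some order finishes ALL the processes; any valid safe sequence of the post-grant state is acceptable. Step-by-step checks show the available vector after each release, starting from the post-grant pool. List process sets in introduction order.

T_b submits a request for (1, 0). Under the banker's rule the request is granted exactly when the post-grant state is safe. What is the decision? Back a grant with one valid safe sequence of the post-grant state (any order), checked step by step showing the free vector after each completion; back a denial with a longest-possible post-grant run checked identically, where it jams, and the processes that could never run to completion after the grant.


DENY — the pretend-granted state is unsafe.
Key observation: after T_h, T_d the pool peaks at (3, 1), and each blocked process is short somewhere: T_e on r1; T_b on r3.
After a pretend grant, a maximal execution: T_h, T_d — then nothing else fits. Verifying each step:
  pool = (2, 0)
  T_h needs (1, 0) <= (2, 0) -> finishes; pool += (0, 1) = (2, 1)
  T_d needs (1, 1) <= (2, 1) -> finishes; pool += (1, 0) = (3, 1)
  blocked: T_e wants (4, 0), pool (3, 1) — not enough r1
  blocked: T_b wants (1, 2), pool (3, 1) — not enough r3
Post-grant, the permanently blocked set is T_e and T_b.


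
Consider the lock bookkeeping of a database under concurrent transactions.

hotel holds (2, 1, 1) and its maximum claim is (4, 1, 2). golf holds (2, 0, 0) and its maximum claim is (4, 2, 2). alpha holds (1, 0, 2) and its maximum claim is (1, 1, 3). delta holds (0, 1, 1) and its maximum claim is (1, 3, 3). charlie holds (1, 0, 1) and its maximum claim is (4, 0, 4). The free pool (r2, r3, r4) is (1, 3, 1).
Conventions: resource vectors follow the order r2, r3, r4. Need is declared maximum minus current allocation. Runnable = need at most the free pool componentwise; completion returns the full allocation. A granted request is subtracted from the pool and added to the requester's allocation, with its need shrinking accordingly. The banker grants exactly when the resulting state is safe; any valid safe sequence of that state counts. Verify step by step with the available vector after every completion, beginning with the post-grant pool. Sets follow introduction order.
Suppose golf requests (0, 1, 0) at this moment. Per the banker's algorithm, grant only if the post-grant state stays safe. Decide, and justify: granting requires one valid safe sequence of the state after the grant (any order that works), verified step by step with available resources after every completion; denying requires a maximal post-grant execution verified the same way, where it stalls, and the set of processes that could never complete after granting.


GRANT. The post-grant state is safe; one safe sequence: alpha, delta, golf, hotel, charlie.
Key observation: the grant leaves (1, 2, 1) free — enough for alpha, whose release restarts the cascade.
Verifying the post-grant state step by step:
  pool = (1, 2, 1)
  alpha: need (0, 1, 1) fits (1, 2, 1); releases (1, 0, 2), pool now (2, 2, 3)
  delta: need (1, 2, 2) fits (2, 2, 3); releases (0, 1, 1), pool now (2, 3, 4)
  golf: need (2, 1, 2) fits (2, 3, 4); releases (2, 1, 0), pool now (4, 4, 4)
  hotel: need (2, 0, 1) fits (4, 4, 4); releases (2, 1, 1), pool now (6, 5, 5)
  charlie: need (3, 0, 3) fits (6, 5, 5); releases (1, 0, 1), pool now (7, 5, 6)


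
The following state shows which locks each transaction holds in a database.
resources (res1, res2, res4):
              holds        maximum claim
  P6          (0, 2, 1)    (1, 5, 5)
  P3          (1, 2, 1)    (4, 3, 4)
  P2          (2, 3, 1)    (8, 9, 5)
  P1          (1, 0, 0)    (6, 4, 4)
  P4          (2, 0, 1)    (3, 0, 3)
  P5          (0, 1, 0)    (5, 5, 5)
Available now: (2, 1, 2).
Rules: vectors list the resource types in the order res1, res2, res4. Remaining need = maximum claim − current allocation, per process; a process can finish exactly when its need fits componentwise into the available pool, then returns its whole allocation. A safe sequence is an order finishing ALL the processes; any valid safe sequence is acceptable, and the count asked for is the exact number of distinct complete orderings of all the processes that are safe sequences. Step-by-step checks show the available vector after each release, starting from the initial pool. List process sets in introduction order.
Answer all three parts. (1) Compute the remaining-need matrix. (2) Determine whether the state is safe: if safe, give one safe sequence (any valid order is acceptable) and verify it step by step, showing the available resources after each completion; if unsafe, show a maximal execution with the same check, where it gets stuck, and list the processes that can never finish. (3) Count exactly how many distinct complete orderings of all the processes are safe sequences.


(1) Need matrix, components ordered res1, res2, res4:
  P6: (1, 3, 4)
  P3: (3, 1, 3)
  P2: (6, 6, 4)
  P1: (5, 4, 4)
  P4: (1, 0, 2)
  P5: (5, 4, 5)
(2) The state is SAFE; one workable sequence: P4, P3, P6, P1, P5, P2.
Key observation: reading the order forward, P4 is the first process whose need (1, 0, 2) meets the free pool (2, 1, 2) exactly on a resource it requests.
Verifying each step:
  pool = (2, 1, 2)
  run P4 (needs (1, 0, 2), free (2, 1, 2)); after release of (2, 0, 1) the pool is (4, 1, 3)
  run P3 (needs (3, 1, 3), free (4, 1, 3)); after release of (1, 2, 1) the pool is (5, 3, 4)
  run P6 (needs (1, 3, 4), free (5, 3, 4)); after release of (0, 2, 1) the pool is (5, 5, 5)
  run P1 (needs (5, 4, 4), free (5, 5, 5)); after release of (1, 0, 0) the pool is (6, 5, 5)
  run P5 (needs (5, 4, 5), free (6, 5, 5)); after release of (0, 1, 0) the pool is (6, 6, 5)
  run P2 (needs (6, 6, 4), free (6, 6, 5)); after release of (2, 3, 1) the pool is (8, 9, 6)
(3) Precisely 2 of the possible complete orderings are safe sequences.
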